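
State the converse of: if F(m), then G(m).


The converse of (P → Q) is (Q → P). It is not in general equivalent to the original.
Here P = 'F(m)' and Q = 'G(m)'.

If G(m), then F(m).


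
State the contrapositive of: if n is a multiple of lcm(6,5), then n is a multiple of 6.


The contrapositive of (P → Q) is (¬Q → ¬P); it is logically equivalent to the original.
Here P = 'n is a multiple of lcm(6,5)' and Q = 'n is a multiple of 6'.

If not (n is a multiple of 6), then not (n is a multiple of lcm(6,5)).


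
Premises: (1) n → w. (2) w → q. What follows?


Hypothetical syllogism: from (P → Q) and (Q → R), infer (P → R).
Chain the two implications through the shared middle term 'w'.

n → q


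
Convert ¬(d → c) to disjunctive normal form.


Step 1: Rewrite implication then negate: ¬(¬d ∨ c) = d ∧ ¬c.

d ∧ (¬c)


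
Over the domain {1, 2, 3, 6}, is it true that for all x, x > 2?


Evaluate the predicate on each element: 1:F, 2:F, 3:T, 6:T.
Counterexample x = 1 fails the predicate.

F


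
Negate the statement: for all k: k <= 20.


¬(for all x: φ) = there exists x: ¬φ, and ¬(there exists x: φ) = for all x: ¬φ.
Apply to the universal statement.

there exists k: NOT(k <= 20)


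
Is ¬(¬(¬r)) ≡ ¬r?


Compare truth tables:
r | φ | ψ
---------
F | T | T
T | F | F
The columns φ and ψ agree on every row.

Yes, they are logically equivalent.


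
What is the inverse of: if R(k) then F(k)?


The inverse of (P → Q) is (¬P → ¬Q). It is equivalent to the converse, not to the original.
Here P = 'R(k)' and Q = 'F(k)'.

If not (R(k)), then not (F(k)).


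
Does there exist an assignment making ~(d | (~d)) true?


Check all 2 assignments over {d}:
d | φ
-----
False | False
True | False
No assignment makes the formula true.

Unsatisfiable.


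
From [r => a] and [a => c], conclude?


Hypothetical syllogism: from (P → Q) and (Q → R), infer (P → R).
Chain the two implications through the shared middle term 'a'.

r => c


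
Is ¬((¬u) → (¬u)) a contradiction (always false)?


Truth table over {u}:
u | φ
-----
F | F
T | F
Every row is false.

Yes, it is a contradiction.


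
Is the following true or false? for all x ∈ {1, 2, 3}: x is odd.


Evaluate the predicate on each element: 1:T, 2:F, 3:T.
Counterexample x = 2 fails the predicate.

F


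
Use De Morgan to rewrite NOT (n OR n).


De Morgan: the negation of a disjunction is the conjunction of the negations.
Distribute NOT across OR, flipping it to AND, and negate each literal.

(NOT n) AND (NOT n)


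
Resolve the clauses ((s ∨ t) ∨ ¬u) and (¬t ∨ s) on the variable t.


The clauses contain complementary literals t and ¬t.
Resolution eliminates this pair and disjoins the remaining literals (merging duplicates).

(¬u ∨ s)


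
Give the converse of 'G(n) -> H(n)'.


The converse of (P → Q) is (Q → P). It is not in general equivalent to the original.
Here P = 'G(n)' and Q = 'H(n)'.

If H(n), then G(n).


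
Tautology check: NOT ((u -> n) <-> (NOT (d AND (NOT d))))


Build the truth table over {d, n, u}:
d | n | u | φ
-------------
F | F | F | F
T | F | F | F
F | T | F | F
T | T | F | F
F | F | T | T
T | F | T | T
F | T | T | F
T | T | T | F
Counterexample at row 1: with d=F, n=F, u=F, the formula is F.

No, it is not a tautology.


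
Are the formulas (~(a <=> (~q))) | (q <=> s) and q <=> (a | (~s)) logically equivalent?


Compare truth tables:
a | q | s | φ | ψ
-----------------
False | False | False | True | False
True | False | False | True | False
False | True | False | False | True
True | True | False | True | True
False | False | True | True | True
True | False | True | False | False
False | True | True | True | False
True | True | True | True | True
They differ at row 1 (a=False, q=False, s=False): φ=True but ψ=False.

No, they are not logically equivalent.


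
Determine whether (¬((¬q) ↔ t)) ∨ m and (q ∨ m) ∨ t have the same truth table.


Compare truth tables:
m | q | t | φ | ψ
-----------------
F | F | F | T | F
T | F | F | T | T
F | T | F | F | T
T | T | F | T | T
F | F | T | F | T
T | F | T | T | T
F | T | T | T | T
T | T | T | T | T
They differ at row 1 (m=F, q=F, t=F): φ=T but ψ=F.

No, they are not logically equivalent.


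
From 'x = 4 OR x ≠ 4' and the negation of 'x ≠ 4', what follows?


Disjunctive syllogism: from (P ∨ Q) and ¬P, infer Q.
One disjunct, 'x ≠ 4', is ruled out; the other must hold.

x = 4


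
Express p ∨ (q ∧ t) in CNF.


Step 1: Distribute ∨ over ∧: p ∨ (q ∧ t) = (p ∨ q) ∧ (p ∨ t).

(p ∨ q) ∧ (p ∨ t)


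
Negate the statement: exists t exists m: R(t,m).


Negation flips each quantifier (∀↔∃) and negates the inner predicate.
¬(exists t exists m: φ) = forall t forall m: ¬φ.

forall t forall m: ~(R(t,m))


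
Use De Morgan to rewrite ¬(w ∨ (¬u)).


De Morgan: the negation of a disjunction is the conjunction of the negations.
Distribute ¬ across ∨, flipping it to ∧, and negate each literal.

(¬w) ∧ u


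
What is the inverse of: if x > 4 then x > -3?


The inverse of (P → Q) is (¬P → ¬Q). It is equivalent to the converse, not to the original.
Here P = 'x > 4' and Q = 'x > -3'.

If not (x > 4), then not (x > -3).


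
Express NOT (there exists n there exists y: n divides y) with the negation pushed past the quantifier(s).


Negation flips each quantifier (∀↔∃) and negates the inner predicate.
¬(there exists n there exists y: φ) = for all n for all y: ¬φ.

for all n for all y: NOT(n divides y)


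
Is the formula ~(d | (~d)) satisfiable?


Check all 2 assignments over {d}:
d | φ
-----
False | False
True | False
No assignment makes the formula true.

Unsatisfiable.


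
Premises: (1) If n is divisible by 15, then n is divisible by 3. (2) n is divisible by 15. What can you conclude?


Modus ponens: from (P → Q) and P, infer Q.
P = 'n is divisible by 15' is asserted, and P → Q holds, so Q follows.

n is divisible by 3.


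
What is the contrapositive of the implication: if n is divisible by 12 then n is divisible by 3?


The contrapositive of (P → Q) is (¬Q → ¬P); it is logically equivalent to the original.
Here P = 'n is divisible by 12' and Q = 'n is divisible by 3'.

If not (n is divisible by 3), then not (n is divisible by 12).


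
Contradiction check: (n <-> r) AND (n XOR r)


Truth table over {n, r}:
n | r | φ
---------
F | F | F
T | F | F
F | T | F
T | T | F
Every row is false.

Yes, it is a contradiction.


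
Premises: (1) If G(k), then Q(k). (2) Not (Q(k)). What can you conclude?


Modus tollens: from (P → Q) and ¬Q, infer ¬P.
Q = 'Q(k)' is denied; since P → Q, P must also fail.

Not (G(k)).


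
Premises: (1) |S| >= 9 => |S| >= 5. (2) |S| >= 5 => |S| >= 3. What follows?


Hypothetical syllogism: from (P → Q) and (Q → R), infer (P → R).
Chain the two implications through the shared middle term '|S| >= 5'.

|S| >= 9 => |S| >= 3


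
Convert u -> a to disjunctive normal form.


Step 1: Rewrite u → a as ¬u ∨ a.

(NOT u) OR a


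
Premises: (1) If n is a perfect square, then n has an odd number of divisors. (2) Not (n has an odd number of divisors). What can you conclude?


Modus tollens: from (P → Q) and ¬Q, infer ¬P.
Q = 'n has an odd number of divisors' is denied; since P → Q, P must also fail.

Not (n is a perfect square).


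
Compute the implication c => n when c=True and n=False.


Implication is false only when antecedent is true and consequent is false.
Substitute: c=True, n=False.
True => False evaluates to False.

False


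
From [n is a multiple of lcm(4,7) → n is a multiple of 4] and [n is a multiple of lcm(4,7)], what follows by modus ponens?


Modus ponens: from (P → Q) and P, infer Q.
P = 'n is a multiple of lcm(4,7)' is asserted, and P → Q holds, so Q follows.

n is a multiple of 4.


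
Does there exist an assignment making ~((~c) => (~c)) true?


Check all 2 assignments over {c}:
c | φ
-----
False | False
True | False
No assignment makes the formula true.

Unsatisfiable.


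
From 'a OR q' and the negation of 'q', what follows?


Disjunctive syllogism: from (P ∨ Q) and ¬P, infer Q.
One disjunct, 'q', is ruled out; the other must hold.

a


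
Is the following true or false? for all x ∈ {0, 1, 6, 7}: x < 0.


Evaluate the predicate on each element: 0:F, 1:F, 6:F, 7:F.
Counterexample x = 0 fails the predicate.

F


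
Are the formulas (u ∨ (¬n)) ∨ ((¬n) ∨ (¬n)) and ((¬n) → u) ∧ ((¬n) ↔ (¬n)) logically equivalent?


Compare truth tables:
n | u | φ | ψ
-------------
F | F | T | F
T | F | F | T
F | T | T | T
T | T | T | T
They differ at row 1 (n=F, u=F): φ=T but ψ=F.

No, they are not logically equivalent.


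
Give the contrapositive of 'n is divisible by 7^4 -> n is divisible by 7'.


The contrapositive of (P → Q) is (¬Q → ¬P); it is logically equivalent to the original.
Here P = 'n is divisible by 7^4' and Q = 'n is divisible by 7'.

If not (n is divisible by 7), then not (n is divisible by 7^4).


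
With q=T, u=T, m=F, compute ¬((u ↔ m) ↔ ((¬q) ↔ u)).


Substitute q=T, u=T, m=F:
u ↔ m = T ↔ F = F
¬q = F
(¬q) ↔ u = F ↔ T = F
(u ↔ m) ↔ ((¬q) ↔ u) = F ↔ F = T
¬((u ↔ m) ↔ ((¬q) ↔ u)) = F

F


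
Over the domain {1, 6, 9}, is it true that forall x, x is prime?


Evaluate the predicate on each element: 1:False, 6:False, 9:False.
Counterexample x = 1 fails the predicate.

False


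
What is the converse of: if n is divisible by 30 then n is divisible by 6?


The converse of (P → Q) is (Q → P). It is not in general equivalent to the original.
Here P = 'n is divisible by 30' and Q = 'n is divisible by 6'.

If n is divisible by 6, then n is divisible by 30.


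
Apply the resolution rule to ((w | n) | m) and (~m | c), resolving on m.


The clauses contain complementary literals m and ~m.
Resolution eliminates this pair and disjoins the remaining literals (merging duplicates).

((n | w) | c)


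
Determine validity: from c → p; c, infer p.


This matches the form of modus ponens: the conclusion follows in every model of the premises.

Valid.


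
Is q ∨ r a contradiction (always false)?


Truth table over {q, r}:
q | r | φ
---------
F | F | F
T | F | T
F | T | T
T | T | T
Satisfying assignment at row 2: q=T, r=F gives T.

No, it is not a contradiction.


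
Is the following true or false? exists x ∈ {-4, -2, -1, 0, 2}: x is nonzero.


Evaluate the predicate on each element: -4:True, -2:True, -1:True, 0:False, 2:True.
Witness x = -4 satisfies the predicate.

True


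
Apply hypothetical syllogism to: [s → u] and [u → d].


Hypothetical syllogism: from (P → Q) and (Q → R), infer (P → R).
Chain the two implications through the shared middle term 'u'.

s → d


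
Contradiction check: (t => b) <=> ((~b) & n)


Truth table over {b, n, t}:
b | n | t | φ
-------------
False | False | False | False
True | False | False | False
False | True | False | True
True | True | False | False
False | False | True | True
True | False | True | False
False | True | True | False
True | True | True | False
Satisfying assignment at row 3: b=False, n=True, t=False gives True.

No, it is not a contradiction.


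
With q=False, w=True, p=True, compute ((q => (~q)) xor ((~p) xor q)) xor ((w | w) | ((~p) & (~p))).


Substitute q=False, w=True, p=True:
… (earlier sub-steps elided)
q => (~q) = False => True = True
~p = False
(~p) xor q = False xor False = False
(q => (~q)) xor ((~p) xor q) = True xor False = True
w | w = True | True = True
~p = False
~p = False
(~p) & (~p) = False & False = False
(w | w) | ((~p) & (~p)) = True | False = True
((q => (~q)) xor ((~p) xor q)) xor ((w | w) | ((~p) & (~p))) = True xor True = False

False


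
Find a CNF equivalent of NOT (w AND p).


Step 1: Apply De Morgan: ¬(w ∧ p) = ¬w ∨ ¬p.

(NOT w) OR (NOT p)


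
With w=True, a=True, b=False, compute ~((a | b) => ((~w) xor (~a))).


Substitute w=True, a=True, b=False:
a | b = True | False = True
~w = False
~a = False
(~w) xor (~a) = False xor False = False
(a | b) => ((~w) xor (~a)) = True => False = False
~((a | b) => ((~w) xor (~a))) = True

True


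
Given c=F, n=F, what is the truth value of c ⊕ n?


Exclusive or is true when exactly one operand is true.
Substitute: c=F, n=F.
F ⊕ F evaluates to F.

F


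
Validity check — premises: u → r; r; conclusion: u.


This is affirming the consequent (fallacy). There exist truth assignments where the premises are all true but the conclusion is false.

Invalid.


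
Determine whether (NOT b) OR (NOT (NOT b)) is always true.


Build the truth table over {b}:
b | φ
-----
F | T
T | T
Every row evaluates to true.

Yes, it is a tautology.


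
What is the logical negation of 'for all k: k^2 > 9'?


¬(for all x: φ) = there exists x: ¬φ, and ¬(there exists x: φ) = for all x: ¬φ.
Apply to the universal statement.

there exists k: NOT(k^2 > 9)


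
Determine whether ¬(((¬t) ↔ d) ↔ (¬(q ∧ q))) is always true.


Build the truth table over {d, q, t}:
d | q | t | φ
-------------
F | F | F | T
T | F | F | F
F | T | F | F
T | T | F | T
F | F | T | F
T | F | T | T
F | T | T | T
T | T | T | F
Counterexample at row 2: with d=T, q=F, t=F, the formula is F.

No, it is not a tautology.


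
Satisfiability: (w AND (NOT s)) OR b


Search for a satisfying assignment over {b, s, w}.
Try b=T, s=F, w=F: the formula evaluates to T.
A satisfying assignment exists.

Satisfiable.


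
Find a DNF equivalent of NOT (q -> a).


Step 1: Rewrite implication then negate: ¬(¬q ∨ a) = q ∧ ¬a.

q AND (NOT a)


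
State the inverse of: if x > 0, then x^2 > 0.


The inverse of (P → Q) is (¬P → ¬Q). It is equivalent to the converse, not to the original.
Here P = 'x > 0' and Q = 'x^2 > 0'.

If not (x > 0), then not (x^2 > 0).


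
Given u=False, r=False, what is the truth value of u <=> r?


Biconditional is true when both operands have the same truth value.
Substitute: u=False, r=False.
False <=> False evaluates to True.

True


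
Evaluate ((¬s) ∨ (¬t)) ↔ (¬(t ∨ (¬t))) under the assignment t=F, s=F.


Substitute t=F, s=F:
¬s = T
¬t = T
(¬s) ∨ (¬t) = T ∨ T = T
¬t = T
t ∨ (¬t) = F ∨ T = T
¬(t ∨ (¬t)) = F
((¬s) ∨ (¬t)) ↔ (¬(t ∨ (¬t))) = T ↔ F = F

F


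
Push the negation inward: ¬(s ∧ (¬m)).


De Morgan: the negation of a conjunction is the disjunction of the negations.
Distribute ¬ across ∧, flipping it to ∨, and negate each literal.

(¬s) ∨ m


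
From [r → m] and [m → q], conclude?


Hypothetical syllogism: from (P → Q) and (Q → R), infer (P → R).
Chain the two implications through the shared middle term 'm'.

r → q


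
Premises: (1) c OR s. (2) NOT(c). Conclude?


Disjunctive syllogism: from (P ∨ Q) and ¬P, infer Q.
One disjunct, 'c', is ruled out; the other must hold.

s


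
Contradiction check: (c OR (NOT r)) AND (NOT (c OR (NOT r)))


Truth table over {c, r}:
c | r | φ
---------
F | F | F
T | F | F
F | T | F
T | T | F
Every row is false.

Yes, it is a contradiction.


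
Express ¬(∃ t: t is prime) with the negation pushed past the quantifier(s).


¬(∀ x: φ) = ∃ x: ¬φ, and ¬(∃ x: φ) = ∀ x: ¬φ.
Apply to the existential statement.

∀ t: ¬(t is prime)


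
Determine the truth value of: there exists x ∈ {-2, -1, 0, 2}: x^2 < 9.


Evaluate the predicate on each element: -2:T, -1:T, 0:T, 2:T.
Witness x = -2 satisfies the predicate.

T


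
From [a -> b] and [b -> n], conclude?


Hypothetical syllogism: from (P → Q) and (Q → R), infer (P → R).
Chain the two implications through the shared middle term 'b'.

a -> n


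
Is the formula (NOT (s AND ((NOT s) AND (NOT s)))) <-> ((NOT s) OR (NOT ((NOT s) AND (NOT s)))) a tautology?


Build the truth table over {s}:
s | φ
-----
F | T
T | T
Every row evaluates to true.

Yes, it is a tautology.


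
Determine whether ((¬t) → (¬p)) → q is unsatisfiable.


Truth table over {p, q, t}:
p | q | t | φ
-------------
F | F | F | F
T | F | F | T
F | T | F | T
T | T | F | T
F | F | T | F
T | F | T | F
F | T | T | T
T | T | T | T
Satisfying assignment at row 2: p=T, q=F, t=F gives T.

No, it is not a contradiction.


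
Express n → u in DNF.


Step 1: Rewrite n → u as ¬n ∨ u.

(¬n) ∨ u


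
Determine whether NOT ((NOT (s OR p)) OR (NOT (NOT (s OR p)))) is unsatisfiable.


Truth table over {p, s}:
p | s | φ
---------
F | F | F
T | F | F
F | T | F
T | T | F
Every row is false.

Yes, it is a contradiction.


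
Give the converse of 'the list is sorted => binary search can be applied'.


The converse of (P → Q) is (Q → P). It is not in general equivalent to the original.
Here P = 'the list is sorted' and Q = 'binary search can be applied'.

If binary search can be applied, then the list is sorted.


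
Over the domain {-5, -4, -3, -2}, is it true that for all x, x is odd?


Evaluate the predicate on each element: -5:T, -4:F, -3:T, -2:F.
Counterexample x = -4 fails the predicate.

F


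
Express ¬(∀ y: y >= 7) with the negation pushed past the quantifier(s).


¬(∀ x: φ) = ∃ x: ¬φ, and ¬(∃ x: φ) = ∀ x: ¬φ.
Apply to the universal statement.

∃ y: ¬(y >= 7)


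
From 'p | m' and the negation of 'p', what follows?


Disjunctive syllogism: from (P ∨ Q) and ¬P, infer Q.
One disjunct, 'p', is ruled out; the other must hold.

m


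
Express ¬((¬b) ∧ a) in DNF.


Step 1: Apply De Morgan: ¬((¬b) ∧ a) = ¬(¬b) ∨ ¬a.
Step 2: Eliminate any double negations (¬¬X = X).

b ∨ (¬a)


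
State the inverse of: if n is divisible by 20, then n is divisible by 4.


The inverse of (P → Q) is (¬P → ¬Q). It is equivalent to the converse, not to the original.
Here P = 'n is divisible by 20' and Q = 'n is divisible by 4'.

If not (n is divisible by 20), then not (n is divisible by 4).


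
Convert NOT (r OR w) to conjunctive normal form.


Step 1: Apply De Morgan: ¬(r ∨ w) = ¬r ∧ ¬w.

(NOT r) AND (NOT w)


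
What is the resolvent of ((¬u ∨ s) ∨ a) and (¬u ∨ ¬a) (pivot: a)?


The clauses contain complementary literals a and ¬a.
Resolution eliminates this pair and disjoins the remaining literals (merging duplicates).

(s ∨ ¬u)


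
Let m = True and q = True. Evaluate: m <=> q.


Biconditional is true when both operands have the same truth value.
Substitute: m=True, q=True.
True <=> True evaluates to True.

True


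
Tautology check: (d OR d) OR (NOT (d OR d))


Build the truth table over {d}:
d | φ
-----
F | T
T | T
Every row evaluates to true.

Yes, it is a tautology.


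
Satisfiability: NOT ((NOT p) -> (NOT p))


Check all 2 assignments over {p}:
p | φ
-----
F | F
T | F
No assignment makes the formula true.

Unsatisfiable.


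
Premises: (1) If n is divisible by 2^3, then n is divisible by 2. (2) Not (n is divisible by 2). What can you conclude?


Modus tollens: from (P → Q) and ¬Q, infer ¬P.
Q = 'n is divisible by 2' is denied; since P → Q, P must also fail.

Not (n is divisible by 2^3).


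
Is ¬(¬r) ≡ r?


Compare truth tables:
r | φ | ψ
---------
F | F | F
T | T | T
The columns φ and ψ agree on every row.

Yes, they are logically equivalent.


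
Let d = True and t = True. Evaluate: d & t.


Conjunction is true only when both operands are true.
Substitute: d=True, t=True.
True & True evaluates to True.

True


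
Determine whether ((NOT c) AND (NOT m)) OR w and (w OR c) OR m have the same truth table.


Compare truth tables:
c | m | w | φ | ψ
-----------------
F | F | F | T | F
T | F | F | F | T
F | T | F | F | T
T | T | F | F | T
F | F | T | T | T
T | F | T | T | T
F | T | T | T | T
T | T | T | T | T
They differ at row 1 (c=F, m=F, w=F): φ=T but ψ=F.

No, they are not logically equivalent.


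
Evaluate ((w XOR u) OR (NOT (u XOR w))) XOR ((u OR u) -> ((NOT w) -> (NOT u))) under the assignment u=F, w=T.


Substitute u=F, w=T:
w XOR u = T XOR F = T
u XOR w = F XOR T = T
NOT (u XOR w) = F
(w XOR u) OR (NOT (u XOR w)) = T OR F = T
u OR u = F OR F = F
NOT w = F
NOT u = T
(NOT w) -> (NOT u) = F -> T = T
(u OR u) -> ((NOT w) -> (NOT u)) = F -> T = T
((w XOR u) OR (NOT (u XOR w))) XOR ((u OR u) -> ((NOT w) -> (NOT u))) = T XOR T = F

F


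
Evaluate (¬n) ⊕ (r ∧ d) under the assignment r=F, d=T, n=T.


Substitute r=F, d=T, n=T:
¬n = F
r ∧ d = F ∧ T = F
(¬n) ⊕ (r ∧ d) = F ⊕ F = F

F


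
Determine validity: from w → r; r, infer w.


This is affirming the consequent (fallacy). There exist truth assignments where the premises are all true but the conclusion is false.

Invalid.


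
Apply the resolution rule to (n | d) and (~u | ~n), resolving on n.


The clauses contain complementary literals n and ~n.
Resolution eliminates this pair and disjoins the remaining literals (merging duplicates).

(d | ~u)


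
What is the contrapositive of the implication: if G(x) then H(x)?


The contrapositive of (P → Q) is (¬Q → ¬P); it is logically equivalent to the original.
Here P = 'G(x)' and Q = 'H(x)'.

If not (H(x)), then not (G(x)).


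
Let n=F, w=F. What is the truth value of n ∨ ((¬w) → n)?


Substitute n=F, w=F:
¬w = T
(¬w) → n = T → F = F
n ∨ ((¬w) → n) = F ∨ F = F

F


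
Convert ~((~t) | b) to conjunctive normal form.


Step 1: Apply De Morgan: ¬((¬t) ∨ b) = ¬(¬t) ∧ ¬b.
Step 2: Eliminate any double negations (¬¬X = X).

t & (~b)


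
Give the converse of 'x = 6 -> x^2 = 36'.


The converse of (P → Q) is (Q → P). It is not in general equivalent to the original.
Here P = 'x = 6' and Q = 'x^2 = 36'.

If x^2 = 36, then x = 6.


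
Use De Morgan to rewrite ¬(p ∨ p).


De Morgan: the negation of a disjunction is the conjunction of the negations.
Distribute ¬ across ∨, flipping it to ∧, and negate each literal.

(¬p) ∧ (¬p)


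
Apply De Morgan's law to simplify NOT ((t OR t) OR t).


De Morgan: the negation of a disjunction is the conjunction of the negations.
Distribute NOT across OR, flipping it to AND, and negate each literal.

((NOT t) AND (NOT t)) AND (NOT t)


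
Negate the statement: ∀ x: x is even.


¬(∀ x: φ) = ∃ x: ¬φ, and ¬(∃ x: φ) = ∀ x: ¬φ.
Apply to the universal statement.

∃ x: ¬(x is even)


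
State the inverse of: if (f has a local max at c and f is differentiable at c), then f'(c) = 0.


The inverse of (P → Q) is (¬P → ¬Q). It is equivalent to the converse, not to the original.
Here P = '(f has a local max at c and f is differentiable at c)' and Q = 'f'(c) = 0'.

If not ((f has a local max at c and f is differentiable at c)), then not (f'(c) = 0).


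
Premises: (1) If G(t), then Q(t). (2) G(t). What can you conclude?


Modus ponens: from (P → Q) and P, infer Q.
P = 'G(t)' is asserted, and P → Q holds, so Q follows.

Q(t).


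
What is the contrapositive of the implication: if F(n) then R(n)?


The contrapositive of (P → Q) is (¬Q → ¬P); it is logically equivalent to the original.
Here P = 'F(n)' and Q = 'R(n)'.

If not (R(n)), then not (F(n)).


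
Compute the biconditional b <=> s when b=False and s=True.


Biconditional is true when both operands have the same truth value.
Substitute: b=False, s=True.
False <=> True evaluates to False.

False


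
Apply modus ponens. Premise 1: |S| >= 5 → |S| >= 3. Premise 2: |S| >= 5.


Modus ponens: from (P → Q) and P, infer Q.
P = '|S| >= 5' is asserted, and P → Q holds, so Q follows.

|S| >= 3.


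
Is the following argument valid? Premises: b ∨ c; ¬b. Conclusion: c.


This matches the form of disjunctive syllogism: the conclusion follows in every model of the premises.

Valid.


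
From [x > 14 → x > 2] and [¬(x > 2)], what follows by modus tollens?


Modus tollens: from (P → Q) and ¬Q, infer ¬P.
Q = 'x > 2' is denied; since P → Q, P must also fail.

Not (x > 14).


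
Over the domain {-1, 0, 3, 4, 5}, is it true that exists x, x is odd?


Evaluate the predicate on each element: -1:True, 0:False, 3:True, 4:False, 5:True.
Witness x = -1 satisfies the predicate.

True


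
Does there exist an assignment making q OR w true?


Search for a satisfying assignment over {q, w}.
Try q=T, w=F: the formula evaluates to T.
A satisfying assignment exists.

Satisfiable.


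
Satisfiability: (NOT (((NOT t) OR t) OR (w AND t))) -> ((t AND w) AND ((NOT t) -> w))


Search for a satisfying assignment over {t, w}.
Try t=F, w=F: the formula evaluates to T.
A satisfying assignment exists.

Satisfiable.


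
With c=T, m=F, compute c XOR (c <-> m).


Substitute c=T, m=F:
c <-> m = T <-> F = F
c XOR (c <-> m) = T XOR F = T

T


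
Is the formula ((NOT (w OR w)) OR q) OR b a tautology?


Build the truth table over {b, q, w}:
b | q | w | φ
-------------
F | F | F | T
T | F | F | T
F | T | F | T
T | T | F | T
F | F | T | F
T | F | T | T
F | T | T | T
T | T | T | T
Counterexample at row 5: with b=F, q=F, w=T, the formula is F.

No, it is not a tautology.


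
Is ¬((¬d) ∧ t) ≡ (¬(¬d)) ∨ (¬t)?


Compare truth tables:
d | t | φ | ψ
-------------
F | F | T | T
T | F | T | T
F | T | F | F
T | T | T | T
The columns φ and ψ agree on every row.

Yes, they are logically equivalent.


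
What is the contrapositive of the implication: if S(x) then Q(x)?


The contrapositive of (P → Q) is (¬Q → ¬P); it is logically equivalent to the original.
Here P = 'S(x)' and Q = 'Q(x)'.

If not (Q(x)), then not (S(x)).


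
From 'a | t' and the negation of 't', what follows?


Disjunctive syllogism: from (P ∨ Q) and ¬P, infer Q.
One disjunct, 't', is ruled out; the other must hold.

a


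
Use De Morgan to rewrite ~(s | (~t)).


De Morgan: the negation of a disjunction is the conjunction of the negations.
Distribute ~ across |, flipping it to &, and negate each literal.

(~s) & t


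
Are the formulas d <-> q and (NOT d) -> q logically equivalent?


Compare truth tables:
d | q | φ | ψ
-------------
F | F | T | F
T | F | F | T
F | T | F | T
T | T | T | T
They differ at row 1 (d=F, q=F): φ=T but ψ=F.

No, they are not logically equivalent.


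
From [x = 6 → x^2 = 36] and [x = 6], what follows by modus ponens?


Modus ponens: from (P → Q) and P, infer Q.
P = 'x = 6' is asserted, and P → Q holds, so Q follows.

x^2 = 36.


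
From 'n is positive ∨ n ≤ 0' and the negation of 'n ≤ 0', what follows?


Disjunctive syllogism: from (P ∨ Q) and ¬P, infer Q.
One disjunct, 'n ≤ 0', is ruled out; the other must hold.

n is positive


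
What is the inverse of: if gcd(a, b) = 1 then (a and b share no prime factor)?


The inverse of (P → Q) is (¬P → ¬Q). It is equivalent to the converse, not to the original.
Here P = 'gcd(a, b) = 1' and Q = '(a and b share no prime factor)'.

If not (gcd(a, b) = 1), then not ((a and b share no prime factor)).


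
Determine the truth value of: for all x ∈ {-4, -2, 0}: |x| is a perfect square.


Evaluate the predicate on each element: -4:T, -2:F, 0:T.
Counterexample x = -2 fails the predicate.

F


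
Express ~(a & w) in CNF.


Step 1: Apply De Morgan: ¬(a ∧ w) = ¬a ∨ ¬w.

(~a) | (~w)


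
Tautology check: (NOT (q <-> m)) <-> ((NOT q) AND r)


Build the truth table over {m, q, r}:
m | q | r | φ
-------------
F | F | F | T
T | F | F | F
F | T | F | F
T | T | F | T
F | F | T | F
T | F | T | T
F | T | T | F
T | T | T | T
Counterexample at row 2: with m=T, q=F, r=F, the formula is F.

No, it is not a tautology.


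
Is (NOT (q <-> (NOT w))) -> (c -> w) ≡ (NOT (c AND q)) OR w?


Compare truth tables:
c | q | w | φ | ψ
-----------------
F | F | F | T | T
T | F | F | F | T
F | T | F | T | T
T | T | F | T | F
F | F | T | T | T
T | F | T | T | T
F | T | T | T | T
T | T | T | T | T
They differ at row 2 (c=T, q=F, w=F): φ=F but ψ=T.

No, they are not logically equivalent.


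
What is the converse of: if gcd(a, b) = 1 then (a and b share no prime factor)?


The converse of (P → Q) is (Q → P). It is not in general equivalent to the original.
Here P = 'gcd(a, b) = 1' and Q = '(a and b share no prime factor)'.

If (a and b share no prime factor), then gcd(a, b) = 1.


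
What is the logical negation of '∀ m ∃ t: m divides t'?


Negation flips each quantifier (∀↔∃) and negates the inner predicate.
¬(∀ m ∃ t: φ) = ∃ m ∀ t: ¬φ.

∃ m ∀ t: ¬(m divides t)


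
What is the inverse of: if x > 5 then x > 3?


The inverse of (P → Q) is (¬P → ¬Q). It is equivalent to the converse, not to the original.
Here P = 'x > 5' and Q = 'x > 3'.

If not (x > 5), then not (x > 3).


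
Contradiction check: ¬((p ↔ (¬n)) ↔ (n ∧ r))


Truth table over {n, p, r}:
n | p | r | φ
-------------
F | F | F | F
T | F | F | T
F | T | F | T
T | T | F | F
F | F | T | F
T | F | T | F
F | T | T | T
T | T | T | T
Satisfying assignment at row 2: n=T, p=F, r=F gives T.

No, it is not a contradiction.


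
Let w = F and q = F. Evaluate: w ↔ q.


Biconditional is true when both operands have the same truth value.
Substitute: w=F, q=F.
F ↔ F evaluates to T.

T


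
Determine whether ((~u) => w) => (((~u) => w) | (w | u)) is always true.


Build the truth table over {u, w}:
u | w | φ
---------
False | False | True
True | False | True
False | True | True
True | True | True
Every row evaluates to true.

Yes, it is a tautology.


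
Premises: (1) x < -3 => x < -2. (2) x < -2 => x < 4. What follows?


Hypothetical syllogism: from (P → Q) and (Q → R), infer (P → R).
Chain the two implications through the shared middle term 'x < -2'.

x < -3 => x < 4


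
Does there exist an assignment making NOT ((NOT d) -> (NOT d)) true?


Check all 2 assignments over {d}:
d | φ
-----
F | F
T | F
No assignment makes the formula true.

Unsatisfiable.


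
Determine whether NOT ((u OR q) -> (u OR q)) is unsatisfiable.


Truth table over {q, u}:
q | u | φ
---------
F | F | F
T | F | F
F | T | F
T | T | F
Every row is false.

Yes, it is a contradiction.


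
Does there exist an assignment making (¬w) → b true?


Search for a satisfying assignment over {b, w}.
Try b=T, w=F: the formula evaluates to T.
A satisfying assignment exists.

Satisfiable.


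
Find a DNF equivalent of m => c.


Step 1: Rewrite m → c as ¬m ∨ c.

(~m) | c


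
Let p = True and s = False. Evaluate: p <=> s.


Biconditional is true when both operands have the same truth value.
Substitute: p=True, s=False.
True <=> False evaluates to False.

False


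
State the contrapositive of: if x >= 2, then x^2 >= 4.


The contrapositive of (P → Q) is (¬Q → ¬P); it is logically equivalent to the original.
Here P = 'x >= 2' and Q = 'x^2 >= 4'.

If not (x^2 >= 4), then not (x >= 2).


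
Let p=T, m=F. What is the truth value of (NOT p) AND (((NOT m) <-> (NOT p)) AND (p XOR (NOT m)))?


Substitute p=T, m=F:
NOT p = F
NOT m = T
NOT p = F
(NOT m) <-> (NOT p) = T <-> F = F
NOT m = T
p XOR (NOT m) = T XOR T = F
((NOT m) <-> (NOT p)) AND (p XOR (NOT m)) = F AND F = F
(NOT p) AND (((NOT m) <-> (NOT p)) AND (p XOR (NOT m))) = F AND F = F

F


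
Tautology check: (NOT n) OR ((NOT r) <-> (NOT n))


Build the truth table over {n, r}:
n | r | φ
---------
F | F | T
T | F | F
F | T | T
T | T | T
Counterexample at row 2: with n=T, r=F, the formula is F.

No, it is not a tautology.


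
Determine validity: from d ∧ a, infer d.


This matches the form of conjunction elimination: the conclusion follows in every model of the premises.

Valid.


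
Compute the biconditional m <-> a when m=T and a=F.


Biconditional is true when both operands have the same truth value.
Substitute: m=T, a=F.
T <-> F evaluates to F.

F


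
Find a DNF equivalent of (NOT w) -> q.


Step 1: Rewrite (¬w) → q as ¬(¬w) ∨ q.
Step 2: Eliminate any double negations (¬¬X = X).

w OR q


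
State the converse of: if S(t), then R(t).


The converse of (P → Q) is (Q → P). It is not in general equivalent to the original.
Here P = 'S(t)' and Q = 'R(t)'.

If R(t), then S(t).


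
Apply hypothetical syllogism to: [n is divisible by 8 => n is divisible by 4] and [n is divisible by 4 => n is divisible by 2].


Hypothetical syllogism: from (P → Q) and (Q → R), infer (P → R).
Chain the two implications through the shared middle term 'n is divisible by 4'.

n is divisible by 8 => n is divisible by 2


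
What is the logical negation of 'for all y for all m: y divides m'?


Negation flips each quantifier (∀↔∃) and negates the inner predicate.
¬(for all y for all m: φ) = there exists y there exists m: ¬φ.

there exists y there exists m: NOT(y divides m)


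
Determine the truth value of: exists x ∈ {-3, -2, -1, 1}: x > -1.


Evaluate the predicate on each element: -3:False, -2:False, -1:False, 1:True.
Witness x = 1 satisfies the predicate.

True


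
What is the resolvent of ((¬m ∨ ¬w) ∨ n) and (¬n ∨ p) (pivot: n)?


The clauses contain complementary literals n and ¬n.
Resolution eliminates this pair and disjoins the remaining literals (merging duplicates).

((¬w ∨ ¬m) ∨ p)


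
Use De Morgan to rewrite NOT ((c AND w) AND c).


De Morgan: the negation of a conjunction is the disjunction of the negations.
Distribute NOT across AND, flipping it to OR, and negate each literal.

((NOT c) OR (NOT w)) OR (NOT c)


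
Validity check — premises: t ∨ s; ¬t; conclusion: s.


This matches the form of disjunctive syllogism: the conclusion follows in every model of the premises.

Valid.


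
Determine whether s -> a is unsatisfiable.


Truth table over {a, s}:
a | s | φ
---------
F | F | T
T | F | T
F | T | F
T | T | T
Satisfying assignment at row 1: a=F, s=F gives T.

No, it is not a contradiction.


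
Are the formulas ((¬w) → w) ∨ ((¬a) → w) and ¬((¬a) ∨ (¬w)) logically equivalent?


Compare truth tables:
a | w | φ | ψ
-------------
F | F | F | F
T | F | T | F
F | T | T | F
T | T | T | T
They differ at row 2 (a=T, w=F): φ=T but ψ=F.

No, they are not logically equivalent.


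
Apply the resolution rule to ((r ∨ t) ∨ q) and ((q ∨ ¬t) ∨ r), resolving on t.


The clauses contain complementary literals t and ¬t.
Resolution eliminates this pair and disjoins the remaining literals (merging duplicates).

(r ∨ q)


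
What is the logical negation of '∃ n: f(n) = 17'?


¬(∀ x: φ) = ∃ x: ¬φ, and ¬(∃ x: φ) = ∀ x: ¬φ.
Apply to the existential statement.

∀ n: ¬(f(n) = 17)


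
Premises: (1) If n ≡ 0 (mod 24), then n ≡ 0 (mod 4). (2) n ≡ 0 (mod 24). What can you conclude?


Modus ponens: from (P → Q) and P, infer Q.
P = 'n ≡ 0 (mod 24)' is asserted, and P → Q holds, so Q follows.

n ≡ 0 (mod 4).


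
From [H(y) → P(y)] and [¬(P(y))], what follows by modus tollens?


Modus tollens: from (P → Q) and ¬Q, infer ¬P.
Q = 'P(y)' is denied; since P → Q, P must also fail.

Not (H(y)).


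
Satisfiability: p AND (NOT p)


Check all 2 assignments over {p}:
p | φ
-----
F | F
T | F
No assignment makes the formula true.

Unsatisfiable.


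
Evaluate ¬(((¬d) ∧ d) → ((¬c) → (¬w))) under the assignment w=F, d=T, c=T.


Substitute w=F, d=T, c=T:
¬d = F
(¬d) ∧ d = F ∧ T = F
¬c = F
¬w = T
(¬c) → (¬w) = F → T = T
((¬d) ∧ d) → ((¬c) → (¬w)) = F → T = T
¬(((¬d) ∧ d) → ((¬c) → (¬w))) = F

F


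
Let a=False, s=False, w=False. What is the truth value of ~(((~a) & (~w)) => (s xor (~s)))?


Substitute a=False, s=False, w=False:
~a = True
~w = True
(~a) & (~w) = True & True = True
~s = True
s xor (~s) = False xor True = True
((~a) & (~w)) => (s xor (~s)) = True => True = True
~(((~a) & (~w)) => (s xor (~s))) = False

False


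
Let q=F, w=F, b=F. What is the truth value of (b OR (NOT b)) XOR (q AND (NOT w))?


Substitute q=F, w=F, b=F:
NOT b = T
b OR (NOT b) = F OR T = T
NOT w = T
q AND (NOT w) = F AND T = F
(b OR (NOT b)) XOR (q AND (NOT w)) = T XOR F = T

T


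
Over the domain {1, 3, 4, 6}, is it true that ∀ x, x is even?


Evaluate the predicate on each element: 1:F, 3:F, 4:T, 6:T.
Counterexample x = 1 fails the predicate.

F


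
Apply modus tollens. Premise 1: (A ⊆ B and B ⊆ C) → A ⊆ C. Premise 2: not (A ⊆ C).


Modus tollens: from (P → Q) and ¬Q, infer ¬P.
Q = 'A ⊆ C' is denied; since P → Q, P must also fail.

Not ((A ⊆ B and B ⊆ C)).


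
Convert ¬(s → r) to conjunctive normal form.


Step 1: Rewrite s → r as ¬s ∨ r.
Step 2: Negate: ¬(¬s ∨ r) = s ∧ ¬r (De Morgan + double negation).

s ∧ (¬r)


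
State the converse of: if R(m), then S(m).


The converse of (P → Q) is (Q → P). It is not in general equivalent to the original.
Here P = 'R(m)' and Q = 'S(m)'.

If S(m), then R(m).


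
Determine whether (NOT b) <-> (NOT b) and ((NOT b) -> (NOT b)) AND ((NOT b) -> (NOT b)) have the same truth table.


Compare truth tables:
b | φ | ψ
---------
F | T | T
T | T | T
The columns φ and ψ agree on every row.

Yes, they are logically equivalent.


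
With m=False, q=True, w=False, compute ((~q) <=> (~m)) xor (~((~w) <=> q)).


Substitute m=False, q=True, w=False:
~q = False
~m = True
(~q) <=> (~m) = False <=> True = False
~w = True
(~w) <=> q = True <=> True = True
~((~w) <=> q) = False
((~q) <=> (~m)) xor (~((~w) <=> q)) = False xor False = False

False


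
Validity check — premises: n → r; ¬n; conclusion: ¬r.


This is denying the antecedent (fallacy). There exist truth assignments where the premises are all true but the conclusion is false.

Invalid.


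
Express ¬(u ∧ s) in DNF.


Step 1: Apply De Morgan: ¬(u ∧ s) = ¬u ∨ ¬s.

(¬u) ∨ (¬s)


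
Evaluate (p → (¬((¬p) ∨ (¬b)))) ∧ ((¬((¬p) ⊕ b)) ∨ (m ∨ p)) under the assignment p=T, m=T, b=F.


Substitute p=T, m=T, b=F:
… (earlier sub-steps elided)
¬b = T
(¬p) ∨ (¬b) = F ∨ T = T
¬((¬p) ∨ (¬b)) = F
p → (¬((¬p) ∨ (¬b))) = T → F = F
¬p = F
(¬p) ⊕ b = F ⊕ F = F
¬((¬p) ⊕ b) = T
m ∨ p = T ∨ T = T
(¬((¬p) ⊕ b)) ∨ (m ∨ p) = T ∨ T = T
(p → (¬((¬p) ∨ (¬b)))) ∧ ((¬((¬p) ⊕ b)) ∨ (m ∨ p)) = F ∧ T = F

F


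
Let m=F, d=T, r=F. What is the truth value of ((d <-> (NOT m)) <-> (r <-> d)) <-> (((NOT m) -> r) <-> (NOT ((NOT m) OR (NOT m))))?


Substitute m=F, d=T, r=F:
… (earlier sub-steps elided)
r <-> d = F <-> T = F
(d <-> (NOT m)) <-> (r <-> d) = T <-> F = F
NOT m = T
(NOT m) -> r = T -> F = F
NOT m = T
NOT m = T
(NOT m) OR (NOT m) = T OR T = T
NOT ((NOT m) OR (NOT m)) = F
((NOT m) -> r) <-> (NOT ((NOT m) OR (NOT m))) = F <-> F = T
((d <-> (NOT m)) <-> (r <-> d)) <-> (((NOT m) -> r) <-> (NOT ((NOT m) OR (NOT m)))) = F <-> T = F

F


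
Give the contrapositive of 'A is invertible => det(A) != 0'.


The contrapositive of (P → Q) is (¬Q → ¬P); it is logically equivalent to the original.
Here P = 'A is invertible' and Q = 'det(A) != 0'.

If not (det(A) != 0), then not (A is invertible).


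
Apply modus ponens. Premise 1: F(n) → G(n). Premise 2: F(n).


Modus ponens: from (P → Q) and P, infer Q.
P = 'F(n)' is asserted, and P → Q holds, so Q follows.

G(n).


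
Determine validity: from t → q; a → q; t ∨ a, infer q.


This matches the form of proof by cases: the conclusion follows in every model of the premises.

Valid.
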